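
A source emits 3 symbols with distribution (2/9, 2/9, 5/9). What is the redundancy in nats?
0.1036 nats

Redundancy measures how far a source is from maximum entropy:
R = H_max - H(X)

Maximum entropy for 3 symbols: H_max = log_e(3) = 1.0986 nats
Actual entropy: H(X) = 0.9950 nats
Redundancy: R = 1.0986 - 0.9950 = 0.1036 nats

This redundancy represents potential for compression: the source could be compressed by 0.1036 nats per symbol.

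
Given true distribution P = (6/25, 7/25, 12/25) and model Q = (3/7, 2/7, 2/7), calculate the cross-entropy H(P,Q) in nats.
1.1555 nats

Cross-entropy: H(P,Q) = -Σ p(x) log q(x)

Alternatively: H(P,Q) = H(P) + D_KL(P||Q)
H(P) = 1.0512 nats
D_KL(P||Q) = 0.1042 nats

H(P,Q) = 1.0512 + 0.1042 = 1.1555 nats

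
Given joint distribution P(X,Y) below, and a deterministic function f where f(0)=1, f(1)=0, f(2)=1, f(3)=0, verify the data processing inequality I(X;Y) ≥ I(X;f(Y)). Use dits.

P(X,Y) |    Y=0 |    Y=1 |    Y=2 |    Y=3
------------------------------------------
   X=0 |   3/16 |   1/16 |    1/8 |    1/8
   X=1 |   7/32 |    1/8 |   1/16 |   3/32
I(X;Y) = 0.0107, I(X;f(Y)) = 0.0009, inequality holds: 0.0107 ≥ 0.0009

Data Processing Inequality: For any Markov chain X → Y → Z, we have I(X;Y) ≥ I(X;Z).

Here Z = f(Y) is a deterministic function of Y, forming X → Y → Z.

Original I(X;Y) = 0.0107 dits

After applying f:
P(X,Z) where Z=f(Y):
- P(X,Z=0) = P(X,Y=1) + P(X,Y=3)
- P(X,Z=1) = P(X,Y=0) + P(X,Y=2)

I(X;Z) = I(X;f(Y)) = 0.0009 dits

Verification: 0.0107 ≥ 0.0009 ✓

Information cannot be created by processing; the function f can only lose information about X.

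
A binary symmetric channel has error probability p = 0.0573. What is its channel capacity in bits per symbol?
0.6834 bits

For a binary symmetric channel (BSC) with error probability p:
Capacity C = 1 - H(p) bits per symbol

where H(p) = -p log₂(p) - (1-p) log₂(1-p) is the binary entropy function.

H(0.0573) = 0.3166 bits
C = 1 - 0.3166 = 0.6834 bits per symbol

This means we can reliably transmit up to 0.6834 bits of information per channel use.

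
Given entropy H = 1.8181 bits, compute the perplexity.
3.5262

Perplexity is 2^H (or exp(H) for natural log).

H = 1.8181 bits
Perplexity = 2^1.8181 = 3.5262

Interpretation: The model's uncertainty is equivalent to choosing uniformly among 3.5 options.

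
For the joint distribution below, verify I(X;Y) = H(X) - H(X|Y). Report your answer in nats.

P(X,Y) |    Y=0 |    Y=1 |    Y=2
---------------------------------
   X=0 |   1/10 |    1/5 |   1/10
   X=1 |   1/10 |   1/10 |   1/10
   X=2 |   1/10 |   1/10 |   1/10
I(X;Y) = 0.0138 nats

Mutual information has multiple equivalent forms:
- I(X;Y) = H(X) - H(X|Y)
- I(X;Y) = H(Y) - H(Y|X)
- I(X;Y) = H(X) + H(Y) - H(X,Y)

Computing all quantities:
H(X) = 1.0889, H(Y) = 1.0889, H(X,Y) = 2.1640
H(X|Y) = 1.0751, H(Y|X) = 1.0751

Verification:
H(X) - H(X|Y) = 1.0889 - 1.0751 = 0.0138
H(Y) - H(Y|X) = 1.0889 - 1.0751 = 0.0138
H(X) + H(Y) - H(X,Y) = 1.0889 + 1.0889 - 2.1640 = 0.0138

All forms give I(X;Y) = 0.0138 nats. ✓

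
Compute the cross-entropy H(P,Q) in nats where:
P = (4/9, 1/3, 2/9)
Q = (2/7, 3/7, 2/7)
1.1176 nats

Cross-entropy: H(P,Q) = -Σ p(x) log q(x)

Alternatively: H(P,Q) = H(P) + D_KL(P||Q)
H(P) = 1.0609 nats
D_KL(P||Q) = 0.0568 nats

H(P,Q) = 1.0609 + 0.0568 = 1.1176 nats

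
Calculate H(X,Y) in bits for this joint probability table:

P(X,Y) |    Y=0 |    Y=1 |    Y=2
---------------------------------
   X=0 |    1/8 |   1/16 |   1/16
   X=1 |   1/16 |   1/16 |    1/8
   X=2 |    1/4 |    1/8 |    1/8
3.0000 bits

Joint entropy is H(X,Y) = -Σ_{x,y} p(x,y) log p(x,y).

Summing over all non-zero entries:
H(X,Y) = -[1/8·log_2(1/8) + 1/16·log_2(1/16) + 1/16·log_2(1/16) + 1/16·log_2(1/16) + 1/16·log_2(1/16) + 1/8·log_2(1/8) + 1/4·log_2(1/4) + 1/8·log_2(1/8) + 1/8·log_2(1/8)]
H(X,Y) = 3.0000 bits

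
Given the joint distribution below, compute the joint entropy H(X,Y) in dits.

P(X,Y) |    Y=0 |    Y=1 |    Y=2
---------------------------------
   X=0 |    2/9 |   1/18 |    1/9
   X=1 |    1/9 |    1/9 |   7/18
0.6925 dits

Joint entropy is H(X,Y) = -Σ_{x,y} p(x,y) log p(x,y).

Summing over all non-zero entries:
H(X,Y) = -[2/9·log_10(2/9) + 1/18·log_10(1/18) + 1/9·log_10(1/9) + 1/9·log_10(1/9) + 1/9·log_10(1/9) + 7/18·log_10(7/18)]
H(X,Y) = 0.6925 dits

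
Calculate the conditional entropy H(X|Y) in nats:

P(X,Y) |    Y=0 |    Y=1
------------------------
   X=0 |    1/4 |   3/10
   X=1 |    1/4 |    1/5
0.6831 nats

Using the chain rule: H(X|Y) = H(X,Y) - H(Y)

First, compute H(X,Y) = 1.3762 nats

Marginal P(Y) = (1/2, 1/2)
H(Y) = 0.6931 nats

H(X|Y) = H(X,Y) - H(Y) = 1.3762 - 0.6931 = 0.6831 nats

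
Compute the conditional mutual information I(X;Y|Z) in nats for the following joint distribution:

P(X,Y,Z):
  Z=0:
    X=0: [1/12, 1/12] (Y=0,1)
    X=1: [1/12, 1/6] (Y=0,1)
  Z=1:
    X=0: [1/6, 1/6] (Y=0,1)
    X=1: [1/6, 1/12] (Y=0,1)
0.0140 nats

Conditional mutual information: I(X;Y|Z) = H(X|Z) + H(Y|Z) - H(X,Y|Z)

H(Z) = 0.6792
H(X,Z) = 1.3580 → H(X|Z) = 0.6788
H(Y,Z) = 1.3580 → H(Y|Z) = 0.6788
H(X,Y,Z) = 2.0228 → H(X,Y|Z) = 1.3436

I(X;Y|Z) = 0.6788 + 0.6788 - 1.3436 = 0.0140 nats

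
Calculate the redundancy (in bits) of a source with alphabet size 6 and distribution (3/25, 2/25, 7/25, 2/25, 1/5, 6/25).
0.1621 bits

Redundancy measures how far a source is from maximum entropy:
R = H_max - H(X)

Maximum entropy for 6 symbols: H_max = log_2(6) = 2.5850 bits
Actual entropy: H(X) = 2.4228 bits
Redundancy: R = 2.5850 - 2.4228 = 0.1621 bits

This redundancy represents potential for compression: the source could be compressed by 0.1621 bits per symbol.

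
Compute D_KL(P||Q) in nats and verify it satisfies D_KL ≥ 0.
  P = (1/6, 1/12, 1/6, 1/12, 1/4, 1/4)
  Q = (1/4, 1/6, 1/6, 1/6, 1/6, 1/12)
0.1929 nats

KL divergence satisfies the Gibbs inequality: D_KL(P||Q) ≥ 0 for all distributions P, Q.

D_KL(P||Q) = Σ p(x) log(p(x)/q(x))
Term by term:
  x=0: 1/6 × log_e[(1/6)/(1/4)] = -0.0676
  x=1: 1/12 × log_e[(1/12)/(1/6)] = -0.0578
  x=2: 1/6 × log_e[(1/6)/(1/6)] = 0.0000
  x=3: 1/12 × log_e[(1/12)/(1/6)] = -0.0578
  x=4: 1/4 × log_e[(1/4)/(1/6)] = 0.1014
  x=5: 1/4 × log_e[(1/4)/(1/12)] = 0.2747
D_KL(P||Q) = 0.1929 nats

D_KL(P||Q) = 0.1929 ≥ 0 ✓

This non-negativity is a fundamental property: relative entropy cannot be negative because it measures how different Q is from P.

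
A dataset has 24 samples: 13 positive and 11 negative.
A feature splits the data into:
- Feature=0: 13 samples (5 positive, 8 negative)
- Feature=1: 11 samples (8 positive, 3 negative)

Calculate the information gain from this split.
0.0869 bits

Information Gain = H(Y) - H(Y|Feature)

Before split:
P(positive) = 13/24 = 0.5417
H(Y) = 0.9950 bits

After split:
Feature=0: H = 0.9612 bits (weight = 13/24)
Feature=1: H = 0.8454 bits (weight = 11/24)
H(Y|Feature) = (13/24)×0.9612 + (11/24)×0.8454 = 0.9081 bits

Information Gain = 0.9950 - 0.9081 = 0.0869 bits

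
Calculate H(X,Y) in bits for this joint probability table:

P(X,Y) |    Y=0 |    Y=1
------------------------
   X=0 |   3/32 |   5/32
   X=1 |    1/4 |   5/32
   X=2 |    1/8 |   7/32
2.5117 bits

Joint entropy is H(X,Y) = -Σ_{x,y} p(x,y) log p(x,y).

Summing over all non-zero entries:
H(X,Y) = -[3/32·log_2(3/32) + 5/32·log_2(5/32) + 1/4·log_2(1/4) + 5/32·log_2(5/32) + 1/8·log_2(1/8) + 7/32·log_2(7/32)]
H(X,Y) = 2.5117 bits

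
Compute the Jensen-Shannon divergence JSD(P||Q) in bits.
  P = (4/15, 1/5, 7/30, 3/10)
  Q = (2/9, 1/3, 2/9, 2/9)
0.0179 bits

Jensen-Shannon divergence is:
JSD(P||Q) = 0.5 × D_KL(P||M) + 0.5 × D_KL(Q||M)
where M = 0.5 × (P + Q) is the mixture distribution.

M = 0.5 × (4/15, 1/5, 7/30, 3/10) + 0.5 × (2/9, 1/3, 2/9, 2/9) = (0.244444, 4/15, 0.227778, 0.261111)

D_KL(P||M) = 0.0187 bits
D_KL(Q||M) = 0.0171 bits

JSD(P||Q) = 0.5 × 0.0187 + 0.5 × 0.0171 = 0.0179 bits

Unlike KL divergence, JSD is symmetric and bounded: 0 ≤ JSD ≤ log(2).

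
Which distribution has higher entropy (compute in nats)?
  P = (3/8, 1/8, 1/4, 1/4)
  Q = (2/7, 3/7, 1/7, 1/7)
P

Computing entropies in nats:
H(P) = 1.3209
H(Q) = 1.2770

Distribution P has higher entropy.

Intuition: The distribution closer to uniform (more spread out) has higher entropy.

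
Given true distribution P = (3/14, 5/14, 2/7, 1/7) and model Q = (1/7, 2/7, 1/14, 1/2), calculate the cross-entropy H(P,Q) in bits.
2.4777 bits

Cross-entropy: H(P,Q) = -Σ p(x) log q(x)

Alternatively: H(P,Q) = H(P) + D_KL(P||Q)
H(P) = 1.9242 bits
D_KL(P||Q) = 0.5536 bits

H(P,Q) = 1.9242 + 0.5536 = 2.4777 bits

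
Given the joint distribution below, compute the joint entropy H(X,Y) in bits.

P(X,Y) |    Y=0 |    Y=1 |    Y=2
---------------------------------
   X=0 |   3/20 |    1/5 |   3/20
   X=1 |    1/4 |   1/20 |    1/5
2.4660 bits

Joint entropy is H(X,Y) = -Σ_{x,y} p(x,y) log p(x,y).

Summing over all non-zero entries:
H(X,Y) = -[3/20·log_2(3/20) + 1/5·log_2(1/5) + 3/20·log_2(3/20) + 1/4·log_2(1/4) + 1/20·log_2(1/20) + 1/5·log_2(1/5)]
H(X,Y) = 2.4660 bits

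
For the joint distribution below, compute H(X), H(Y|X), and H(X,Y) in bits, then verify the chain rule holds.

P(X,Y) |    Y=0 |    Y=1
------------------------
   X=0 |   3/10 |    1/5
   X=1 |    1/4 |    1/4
H(X,Y) = 1.9855, H(X) = 1.0000, H(Y|X) = 0.9855 (all in bits)

Chain rule: H(X,Y) = H(X) + H(Y|X)

Left side — joint entropy directly:
H(X,Y) = -Σ p(x,y) log p(x,y) = 1.9855 bits

Right side — compute H(Y|X) from the conditional distributions:
P(X) = (1/2, 1/2), so H(X) = 1.0000 bits
H(Y|X) = Σ_x P(X=x) · H(Y|X=x):
  P(Y|X=0) = (3/5, 2/5), H(Y|X=0) = 0.9710, weight P(X=0) = 1/2
  P(Y|X=1) = (1/2, 1/2), H(Y|X=1) = 1.0000, weight P(X=1) = 1/2
H(Y|X) = 0.9855 bits

H(X) + H(Y|X) = 1.0000 + 0.9855 = 1.9855 bits

Both sides equal 1.9855 bits. ✓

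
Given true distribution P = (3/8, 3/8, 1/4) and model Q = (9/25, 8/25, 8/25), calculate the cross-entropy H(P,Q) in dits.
0.4757 dits

Cross-entropy: H(P,Q) = -Σ p(x) log q(x)

Alternatively: H(P,Q) = H(P) + D_KL(P||Q)
H(P) = 0.4700 dits
D_KL(P||Q) = 0.0057 dits

H(P,Q) = 0.4700 + 0.0057 = 0.4757 dits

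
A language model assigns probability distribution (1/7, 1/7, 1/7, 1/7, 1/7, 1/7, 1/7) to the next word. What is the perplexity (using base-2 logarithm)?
7.0000

Perplexity is 2^H (or exp(H) for natural log).

First, H = -Σ p log p = 2.8074 bits
Perplexity = 2^2.8074 = 7.0000

Interpretation: The model's uncertainty is equivalent to choosing uniformly among 7.0 options.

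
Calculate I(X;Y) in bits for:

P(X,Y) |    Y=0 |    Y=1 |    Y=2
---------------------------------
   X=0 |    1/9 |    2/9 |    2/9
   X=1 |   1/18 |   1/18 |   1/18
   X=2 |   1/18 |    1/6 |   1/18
0.0400 bits

Mutual information: I(X;Y) = H(X) + H(Y) - H(X,Y)

Marginals:
P(X) = (5/9, 1/6, 5/18), H(X) = 1.4153 bits
P(Y) = (2/9, 4/9, 1/3), H(Y) = 1.5305 bits

Joint entropy: H(X,Y) = 2.9058 bits

I(X;Y) = 1.4153 + 1.5305 - 2.9058 = 0.0400 bits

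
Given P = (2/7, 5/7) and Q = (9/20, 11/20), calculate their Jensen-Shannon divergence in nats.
0.0146 nats

Jensen-Shannon divergence is:
JSD(P||Q) = 0.5 × D_KL(P||M) + 0.5 × D_KL(Q||M)
where M = 0.5 × (P + Q) is the mixture distribution.

M = 0.5 × (2/7, 5/7) + 0.5 × (9/20, 11/20) = (0.367857, 0.632143)

D_KL(P||M) = 0.0151 nats
D_KL(Q||M) = 0.0141 nats

JSD(P||Q) = 0.5 × 0.0151 + 0.5 × 0.0141 = 0.0146 nats

Unlike KL divergence, JSD is symmetric and bounded: 0 ≤ JSD ≤ log(2).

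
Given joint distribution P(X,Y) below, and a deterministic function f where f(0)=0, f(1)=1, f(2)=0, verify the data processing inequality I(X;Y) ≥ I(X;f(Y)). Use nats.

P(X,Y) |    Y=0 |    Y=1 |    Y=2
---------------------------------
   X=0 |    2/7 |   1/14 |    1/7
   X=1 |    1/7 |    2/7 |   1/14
I(X;Y) = 0.1052, I(X;f(Y)) = 0.1052, inequality holds: 0.1052 ≥ 0.1052

Data Processing Inequality: For any Markov chain X → Y → Z, we have I(X;Y) ≥ I(X;Z).

Here Z = f(Y) is a deterministic function of Y, forming X → Y → Z.

Original I(X;Y) = 0.1052 nats

After applying f:
P(X,Z) where Z=f(Y):
- P(X,Z=0) = P(X,Y=0) + P(X,Y=2)
- P(X,Z=1) = P(X,Y=1)

I(X;Z) = I(X;f(Y)) = 0.1052 nats

Verification: 0.1052 ≥ 0.1052 ✓

Information cannot be created by processing; the function f can only lose information about X.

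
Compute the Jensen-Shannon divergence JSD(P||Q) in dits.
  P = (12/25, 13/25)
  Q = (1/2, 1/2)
0.0001 dits

Jensen-Shannon divergence is:
JSD(P||Q) = 0.5 × D_KL(P||M) + 0.5 × D_KL(Q||M)
where M = 0.5 × (P + Q) is the mixture distribution.

M = 0.5 × (12/25, 13/25) + 0.5 × (1/2, 1/2) = (0.49, 0.51)

D_KL(P||M) = 0.0001 dits
D_KL(Q||M) = 0.0001 dits

JSD(P||Q) = 0.5 × 0.0001 + 0.5 × 0.0001 = 0.0001 dits

Unlike KL divergence, JSD is symmetric and bounded: 0 ≤ JSD ≤ log(2).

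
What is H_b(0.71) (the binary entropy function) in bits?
0.8687 bits

The binary entropy function is:
H(p) = -p log(p) - (1-p) log(1-p)

H(0.71) = -0.71 × log_2(0.71) - 0.29 × log_2(0.29)
H(0.71) = 0.8687 bits

Note: Binary entropy is maximized at p=0.5 (H=1 bit) and minimized at p=0 or p=1 (H=0).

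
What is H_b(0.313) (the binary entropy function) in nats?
0.6215 nats

The binary entropy function is:
H(p) = -p log(p) - (1-p) log(1-p)

H(0.313) = -0.313 × log_e(0.313) - 0.687 × log_e(0.687)
H(0.313) = 0.6215 nats

Note: Binary entropy is maximized at p=0.5 (H=1 bit) and minimized at p=0 or p=1 (H=0).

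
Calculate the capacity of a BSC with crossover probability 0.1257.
0.4545 bits

For a binary symmetric channel (BSC) with error probability p:
Capacity C = 1 - H(p) bits per symbol

where H(p) = -p log₂(p) - (1-p) log₂(1-p) is the binary entropy function.

H(0.1257) = 0.5455 bits
C = 1 - 0.5455 = 0.4545 bits per symbol

This means we can reliably transmit up to 0.4545 bits of information per channel use.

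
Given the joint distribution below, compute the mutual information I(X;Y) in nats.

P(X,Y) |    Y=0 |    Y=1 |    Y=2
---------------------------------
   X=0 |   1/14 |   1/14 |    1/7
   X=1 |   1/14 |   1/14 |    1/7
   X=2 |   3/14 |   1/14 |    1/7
0.0334 nats

Mutual information: I(X;Y) = H(X) + H(Y) - H(X,Y)

Marginals:
P(X) = (2/7, 2/7, 3/7), H(X) = 1.0790 nats
P(Y) = (5/14, 3/14, 3/7), H(Y) = 1.0609 nats

Joint entropy: H(X,Y) = 2.1066 nats

I(X;Y) = 1.0790 + 1.0609 - 2.1066 = 0.0334 nats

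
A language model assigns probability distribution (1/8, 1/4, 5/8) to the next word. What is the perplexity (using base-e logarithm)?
2.4602

Perplexity is e^H (or exp(H) for natural log).

First, H = -Σ p log p = 0.9003 nats
Perplexity = e^0.9003 = 2.4602

Interpretation: The model's uncertainty is equivalent to choosing uniformly among 2.5 options.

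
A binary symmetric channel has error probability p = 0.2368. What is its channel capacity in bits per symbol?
0.2103 bits

For a binary symmetric channel (BSC) with error probability p:
Capacity C = 1 - H(p) bits per symbol

where H(p) = -p log₂(p) - (1-p) log₂(1-p) is the binary entropy function.

H(0.2368) = 0.7897 bits
C = 1 - 0.7897 = 0.2103 bits per symbol

This means we can reliably transmit up to 0.2103 bits of information per channel use.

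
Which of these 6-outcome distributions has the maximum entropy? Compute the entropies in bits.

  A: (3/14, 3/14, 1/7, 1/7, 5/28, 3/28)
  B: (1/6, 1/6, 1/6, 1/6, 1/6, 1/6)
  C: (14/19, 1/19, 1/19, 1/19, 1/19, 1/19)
B

For a discrete distribution over n outcomes, entropy is maximized by the uniform distribution.

Computing entropies:
H(A) = 2.5436 bits
H(B) = 2.5850 bits
H(C) = 1.4425 bits

The uniform distribution (where all probabilities equal 1/6) achieves the maximum entropy of log_2(6) = 2.5850 bits.

Distribution B has the highest entropy.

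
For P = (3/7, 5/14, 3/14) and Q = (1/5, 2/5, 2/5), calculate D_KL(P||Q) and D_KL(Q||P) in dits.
D_KL(P||Q) = 0.0662, D_KL(Q||P) = 0.0619

KL divergence is not symmetric: D_KL(P||Q) ≠ D_KL(Q||P) in general.

D_KL(P||Q) = 0.0662 dits
D_KL(Q||P) = 0.0619 dits

No, they are not equal!

This asymmetry is why KL divergence is not a true distance metric.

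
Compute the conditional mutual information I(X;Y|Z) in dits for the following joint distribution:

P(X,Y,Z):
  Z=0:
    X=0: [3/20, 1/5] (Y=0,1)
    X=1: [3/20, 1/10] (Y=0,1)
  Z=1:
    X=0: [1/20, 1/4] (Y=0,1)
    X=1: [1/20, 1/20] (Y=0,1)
0.0126 dits

Conditional mutual information: I(X;Y|Z) = H(X|Z) + H(Y|Z) - H(X,Y|Z)

H(Z) = 0.2923
H(X,Z) = 0.5670 → H(X|Z) = 0.2747
H(Y,Z) = 0.5706 → H(Y|Z) = 0.2783
H(X,Y,Z) = 0.8326 → H(X,Y|Z) = 0.5404

I(X;Y|Z) = 0.2747 + 0.2783 - 0.5404 = 0.0126 dits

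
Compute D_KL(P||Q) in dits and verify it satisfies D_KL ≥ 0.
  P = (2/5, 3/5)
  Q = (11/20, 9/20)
0.0196 dits

KL divergence satisfies the Gibbs inequality: D_KL(P||Q) ≥ 0 for all distributions P, Q.

D_KL(P||Q) = Σ p(x) log(p(x)/q(x))
Term by term:
  x=0: 2/5 × log_10[(2/5)/(11/20)] = -0.0553
  x=1: 3/5 × log_10[(3/5)/(9/20)] = 0.0750
D_KL(P||Q) = 0.0196 dits

D_KL(P||Q) = 0.0196 ≥ 0 ✓

This non-negativity is a fundamental property: relative entropy cannot be negative because it measures how different Q is from P.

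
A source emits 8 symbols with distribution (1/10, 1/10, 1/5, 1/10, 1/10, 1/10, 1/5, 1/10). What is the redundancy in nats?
0.0541 nats

Redundancy measures how far a source is from maximum entropy:
R = H_max - H(X)

Maximum entropy for 8 symbols: H_max = log_e(8) = 2.0794 nats
Actual entropy: H(X) = 2.0253 nats
Redundancy: R = 2.0794 - 2.0253 = 0.0541 nats

This redundancy represents potential for compression: the source could be compressed by 0.0541 nats per symbol.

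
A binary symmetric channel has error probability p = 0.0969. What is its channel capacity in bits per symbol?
0.5409 bits

For a binary symmetric channel (BSC) with error probability p:
Capacity C = 1 - H(p) bits per symbol

where H(p) = -p log₂(p) - (1-p) log₂(1-p) is the binary entropy function.

H(0.0969) = 0.4591 bits
C = 1 - 0.4591 = 0.5409 bits per symbol

This means we can reliably transmit up to 0.5409 bits of information per channel use.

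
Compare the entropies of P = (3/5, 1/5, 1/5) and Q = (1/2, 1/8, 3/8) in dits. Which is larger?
Q

Computing entropies in dits:
H(P) = 0.4127
H(Q) = 0.4231

Distribution Q has higher entropy.

Intuition: The distribution closer to uniform (more spread out) has higher entropy.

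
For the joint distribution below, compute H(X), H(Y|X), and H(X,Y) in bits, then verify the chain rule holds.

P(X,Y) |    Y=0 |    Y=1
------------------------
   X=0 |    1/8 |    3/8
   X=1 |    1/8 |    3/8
H(X,Y) = 1.8113, H(X) = 1.0000, H(Y|X) = 0.8113 (all in bits)

Chain rule: H(X,Y) = H(X) + H(Y|X)

Left side — joint entropy directly:
H(X,Y) = -Σ p(x,y) log p(x,y) = 1.8113 bits

Right side — compute H(Y|X) from the conditional distributions:
P(X) = (1/2, 1/2), so H(X) = 1.0000 bits
H(Y|X) = Σ_x P(X=x) · H(Y|X=x):
  P(Y|X=0) = (1/4, 3/4), H(Y|X=0) = 0.8113, weight P(X=0) = 1/2
  P(Y|X=1) = (1/4, 3/4), H(Y|X=1) = 0.8113, weight P(X=1) = 1/2
H(Y|X) = 0.8113 bits

H(X) + H(Y|X) = 1.0000 + 0.8113 = 1.8113 bits

Both sides equal 1.8113 bits. ✓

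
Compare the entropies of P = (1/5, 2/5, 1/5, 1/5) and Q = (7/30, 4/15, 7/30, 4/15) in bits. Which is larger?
Q

Computing entropies in bits:
H(P) = 1.9219
H(Q) = 1.9968

Distribution Q has higher entropy.

Intuition: The distribution closer to uniform (more spread out) has higher entropy.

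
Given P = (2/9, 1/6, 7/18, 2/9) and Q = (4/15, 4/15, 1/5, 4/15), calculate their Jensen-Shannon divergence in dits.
0.0101 dits

Jensen-Shannon divergence is:
JSD(P||Q) = 0.5 × D_KL(P||M) + 0.5 × D_KL(Q||M)
where M = 0.5 × (P + Q) is the mixture distribution.

M = 0.5 × (2/9, 1/6, 7/18, 2/9) + 0.5 × (4/15, 4/15, 1/5, 4/15) = (0.244444, 0.216667, 0.294444, 0.244444)

D_KL(P||M) = 0.0096 dits
D_KL(Q||M) = 0.0106 dits

JSD(P||Q) = 0.5 × 0.0096 + 0.5 × 0.0106 = 0.0101 dits

Unlike KL divergence, JSD is symmetric and bounded: 0 ≤ JSD ≤ log(2).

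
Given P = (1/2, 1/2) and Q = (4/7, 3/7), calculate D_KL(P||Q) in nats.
0.0103 nats

KL divergence: D_KL(P||Q) = Σ p(x) log(p(x)/q(x))

Computing term by term:
  x=0: 1/2 × log_e[(1/2)/(4/7)] = 1/2 × -0.1335 = -0.0668
  x=1: 1/2 × log_e[(1/2)/(3/7)] = 1/2 × 0.1542 = 0.0771

D_KL(P||Q) = 0.0103 nats

Note: KL divergence is always non-negative and equals 0 iff P = Q.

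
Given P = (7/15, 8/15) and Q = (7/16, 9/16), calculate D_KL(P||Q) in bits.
0.0025 bits

KL divergence: D_KL(P||Q) = Σ p(x) log(p(x)/q(x))

Computing term by term:
  x=0: 7/15 × log_2[(7/15)/(7/16)] = 7/15 × 0.0931 = 0.0435
  x=1: 8/15 × log_2[(8/15)/(9/16)] = 8/15 × -0.0768 = -0.0410

D_KL(P||Q) = 0.0025 bits

Note: KL divergence is always non-negative and equals 0 iff P = Q.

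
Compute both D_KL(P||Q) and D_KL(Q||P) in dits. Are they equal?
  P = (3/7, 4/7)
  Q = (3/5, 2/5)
D_KL(P||Q) = 0.0259, D_KL(Q||P) = 0.0257

KL divergence is not symmetric: D_KL(P||Q) ≠ D_KL(Q||P) in general.

D_KL(P||Q) = 0.0259 dits
D_KL(Q||P) = 0.0257 dits

No, they are not equal!

This asymmetry is why KL divergence is not a true distance metric.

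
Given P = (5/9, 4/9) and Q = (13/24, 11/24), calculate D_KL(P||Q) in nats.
0.0004 nats

KL divergence: D_KL(P||Q) = Σ p(x) log(p(x)/q(x))

Computing term by term:
  x=0: 5/9 × log_e[(5/9)/(13/24)] = 5/9 × 0.0253 = 0.0141
  x=1: 4/9 × log_e[(4/9)/(11/24)] = 4/9 × -0.0308 = -0.0137

D_KL(P||Q) = 0.0004 nats

Note: KL divergence is always non-negative and equals 0 iff P = Q.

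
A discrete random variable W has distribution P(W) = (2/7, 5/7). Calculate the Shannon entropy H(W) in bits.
0.8631 bits

Shannon entropy is H(X) = -Σ p(x) log p(x).

For P = (2/7, 5/7):
H = -2/7 × log_2(2/7) -5/7 × log_2(5/7)
H = 0.8631 bits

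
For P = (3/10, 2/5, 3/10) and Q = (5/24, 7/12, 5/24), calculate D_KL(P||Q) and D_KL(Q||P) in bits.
D_KL(P||Q) = 0.0979, D_KL(Q||P) = 0.0983

KL divergence is not symmetric: D_KL(P||Q) ≠ D_KL(Q||P) in general.

D_KL(P||Q) = 0.0979 bits
D_KL(Q||P) = 0.0983 bits

No, they are not equal!

This asymmetry is why KL divergence is not a true distance metric.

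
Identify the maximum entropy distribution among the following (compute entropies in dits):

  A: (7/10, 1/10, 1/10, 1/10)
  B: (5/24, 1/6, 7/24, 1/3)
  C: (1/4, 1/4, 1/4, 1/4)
C

For a discrete distribution over n outcomes, entropy is maximized by the uniform distribution.

Computing entropies:
H(A) = 0.4084 dits
H(B) = 0.5867 dits
H(C) = 0.6021 dits

The uniform distribution (where all probabilities equal 1/4) achieves the maximum entropy of log_10(4) = 0.6021 dits.

Distribution C has the highest entropy.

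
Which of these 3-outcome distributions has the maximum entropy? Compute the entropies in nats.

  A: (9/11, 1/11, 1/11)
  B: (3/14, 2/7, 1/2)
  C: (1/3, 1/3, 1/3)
C

For a discrete distribution over n outcomes, entropy is maximized by the uniform distribution.

Computing entropies:
H(A) = 0.6002 nats
H(B) = 1.0346 nats
H(C) = 1.0986 nats

The uniform distribution (where all probabilities equal 1/3) achieves the maximum entropy of log_e(3) = 1.0986 nats.

Distribution C has the highest entropy.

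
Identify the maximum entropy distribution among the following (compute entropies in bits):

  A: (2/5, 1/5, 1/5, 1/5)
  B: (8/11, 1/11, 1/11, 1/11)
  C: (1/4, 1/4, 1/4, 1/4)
C

For a discrete distribution over n outcomes, entropy is maximized by the uniform distribution.

Computing entropies:
H(A) = 1.9219 bits
H(B) = 1.2776 bits
H(C) = 2.0000 bits

The uniform distribution (where all probabilities equal 1/4) achieves the maximum entropy of log_2(4) = 2.0000 bits.

Distribution C has the highest entropy.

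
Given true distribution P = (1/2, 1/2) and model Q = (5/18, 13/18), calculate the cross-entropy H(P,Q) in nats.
0.8032 nats

Cross-entropy: H(P,Q) = -Σ p(x) log q(x)

Alternatively: H(P,Q) = H(P) + D_KL(P||Q)
H(P) = 0.6931 nats
D_KL(P||Q) = 0.1100 nats

H(P,Q) = 0.6931 + 0.1100 = 0.8032 nats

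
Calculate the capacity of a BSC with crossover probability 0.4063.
0.0255 bits

For a binary symmetric channel (BSC) with error probability p:
Capacity C = 1 - H(p) bits per symbol

where H(p) = -p log₂(p) - (1-p) log₂(1-p) is the binary entropy function.

H(0.4063) = 0.9745 bits
C = 1 - 0.9745 = 0.0255 bits per symbol

This means we can reliably transmit up to 0.0255 bits of information per channel use.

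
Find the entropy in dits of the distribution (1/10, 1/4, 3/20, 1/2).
0.5246 dits

Shannon entropy is H(X) = -Σ p(x) log p(x).

For P = (1/10, 1/4, 3/20, 1/2):
H = -1/10 × log_10(1/10) -1/4 × log_10(1/4) -3/20 × log_10(3/20) -1/2 × log_10(1/2)
H = 0.5246 dits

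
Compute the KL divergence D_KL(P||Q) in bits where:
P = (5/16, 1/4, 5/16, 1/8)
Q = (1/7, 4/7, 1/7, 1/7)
0.3836 bits

KL divergence: D_KL(P||Q) = Σ p(x) log(p(x)/q(x))

Computing term by term:
  x=0: 5/16 × log_2[(5/16)/(1/7)] = 5/16 × 1.1293 = 0.3529
  x=1: 1/4 × log_2[(1/4)/(4/7)] = 1/4 × -1.1926 = -0.2982
  x=2: 5/16 × log_2[(5/16)/(1/7)] = 5/16 × 1.1293 = 0.3529
  x=3: 1/8 × log_2[(1/8)/(1/7)] = 1/8 × -0.1926 = -0.0241

D_KL(P||Q) = 0.3836 bits

Note: KL divergence is always non-negative and equals 0 iff P = Q.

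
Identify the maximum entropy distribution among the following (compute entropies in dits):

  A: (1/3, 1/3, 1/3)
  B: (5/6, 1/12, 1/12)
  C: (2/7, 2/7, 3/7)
A

For a discrete distribution over n outcomes, entropy is maximized by the uniform distribution.

Computing entropies:
H(A) = 0.4771 dits
H(B) = 0.2458 dits
H(C) = 0.4686 dits

The uniform distribution (where all probabilities equal 1/3) achieves the maximum entropy of log_10(3) = 0.4771 dits.

Distribution A has the highest entropy.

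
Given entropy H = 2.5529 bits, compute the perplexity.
5.8681

Perplexity is 2^H (or exp(H) for natural log).

H = 2.5529 bits
Perplexity = 2^2.5529 = 5.8681

Interpretation: The model's uncertainty is equivalent to choosing uniformly among 5.9 options.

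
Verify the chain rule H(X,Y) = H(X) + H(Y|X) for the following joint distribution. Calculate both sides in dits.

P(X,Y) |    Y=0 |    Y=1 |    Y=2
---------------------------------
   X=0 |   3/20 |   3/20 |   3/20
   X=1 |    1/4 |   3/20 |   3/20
H(X,Y) = 0.7684, H(X) = 0.2989, H(Y|X) = 0.4696 (all in dits)

Chain rule: H(X,Y) = H(X) + H(Y|X)

Left side — joint entropy directly:
H(X,Y) = -Σ p(x,y) log p(x,y) = 0.7684 dits

Right side — compute H(Y|X) from the conditional distributions:
P(X) = (9/20, 11/20), so H(X) = 0.2989 dits
H(Y|X) = Σ_x P(X=x) · H(Y|X=x):
  P(Y|X=0) = (1/3, 1/3, 1/3), H(Y|X=0) = 0.4771, weight P(X=0) = 9/20
  P(Y|X=1) = (5/11, 3/11, 3/11), H(Y|X=1) = 0.4634, weight P(X=1) = 11/20
H(Y|X) = 0.4696 dits

H(X) + H(Y|X) = 0.2989 + 0.4696 = 0.7684 dits

Both sides equal 0.7684 dits. ✓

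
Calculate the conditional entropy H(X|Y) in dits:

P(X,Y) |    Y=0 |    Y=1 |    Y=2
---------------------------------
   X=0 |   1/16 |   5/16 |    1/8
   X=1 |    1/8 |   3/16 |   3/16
0.2868 dits

Using the chain rule: H(X|Y) = H(X,Y) - H(Y)

First, compute H(X,Y) = 0.7315 dits

Marginal P(Y) = (3/16, 1/2, 5/16)
H(Y) = 0.4447 dits

H(X|Y) = H(X,Y) - H(Y) = 0.7315 - 0.4447 = 0.2868 dits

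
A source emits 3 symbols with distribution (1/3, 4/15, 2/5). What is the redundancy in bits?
0.0194 bits

Redundancy measures how far a source is from maximum entropy:
R = H_max - H(X)

Maximum entropy for 3 symbols: H_max = log_2(3) = 1.5850 bits
Actual entropy: H(X) = 1.5656 bits
Redundancy: R = 1.5850 - 1.5656 = 0.0194 bits

This redundancy represents potential for compression: the source could be compressed by 0.0194 bits per symbol.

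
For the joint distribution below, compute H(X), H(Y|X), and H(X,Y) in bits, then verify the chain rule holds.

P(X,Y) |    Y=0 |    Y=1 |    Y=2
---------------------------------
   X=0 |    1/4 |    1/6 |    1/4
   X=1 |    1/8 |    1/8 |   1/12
H(X,Y) = 2.4796, H(X) = 0.9183, H(Y|X) = 1.5613 (all in bits)

Chain rule: H(X,Y) = H(X) + H(Y|X)

Left side — joint entropy directly:
H(X,Y) = -Σ p(x,y) log p(x,y) = 2.4796 bits

Right side — compute H(Y|X) from the conditional distributions:
P(X) = (2/3, 1/3), so H(X) = 0.9183 bits
H(Y|X) = Σ_x P(X=x) · H(Y|X=x):
  P(Y|X=0) = (3/8, 1/4, 3/8), H(Y|X=0) = 1.5613, weight P(X=0) = 2/3
  P(Y|X=1) = (3/8, 3/8, 1/4), H(Y|X=1) = 1.5613, weight P(X=1) = 1/3
H(Y|X) = 1.5613 bits

H(X) + H(Y|X) = 0.9183 + 1.5613 = 2.4796 bits

Both sides equal 2.4796 bits. ✓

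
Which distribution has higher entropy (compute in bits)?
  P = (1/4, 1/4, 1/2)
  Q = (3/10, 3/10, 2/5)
Q

Computing entropies in bits:
H(P) = 1.5000
H(Q) = 1.5710

Distribution Q has higher entropy.

Intuition: The distribution closer to uniform (more spread out) has higher entropy.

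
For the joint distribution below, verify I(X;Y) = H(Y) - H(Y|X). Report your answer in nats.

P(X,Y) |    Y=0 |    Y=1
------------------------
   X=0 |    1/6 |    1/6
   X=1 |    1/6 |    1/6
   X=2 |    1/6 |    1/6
I(X;Y) = 0.0000 nats

Mutual information has multiple equivalent forms:
- I(X;Y) = H(X) - H(X|Y)
- I(X;Y) = H(Y) - H(Y|X)
- I(X;Y) = H(X) + H(Y) - H(X,Y)

Computing all quantities:
H(X) = 1.0986, H(Y) = 0.6931, H(X,Y) = 1.7918
H(X|Y) = 1.0986, H(Y|X) = 0.6931

Verification:
H(X) - H(X|Y) = 1.0986 - 1.0986 = 0.0000
H(Y) - H(Y|X) = 0.6931 - 0.6931 = 0.0000
H(X) + H(Y) - H(X,Y) = 1.0986 + 0.6931 - 1.7918 = 0.0000

All forms give I(X;Y) = 0.0000 nats. ✓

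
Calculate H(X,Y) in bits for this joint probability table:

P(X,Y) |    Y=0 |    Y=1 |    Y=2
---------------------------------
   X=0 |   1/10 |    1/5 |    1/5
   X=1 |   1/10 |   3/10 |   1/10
2.4464 bits

Joint entropy is H(X,Y) = -Σ_{x,y} p(x,y) log p(x,y).

Summing over all non-zero entries:
H(X,Y) = -[1/10·log_2(1/10) + 1/5·log_2(1/5) + 1/5·log_2(1/5) + 1/10·log_2(1/10) + 3/10·log_2(3/10) + 1/10·log_2(1/10)]
H(X,Y) = 2.4464 bits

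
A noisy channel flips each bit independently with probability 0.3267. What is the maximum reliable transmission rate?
0.0885 bits

For a binary symmetric channel (BSC) with error probability p:
Capacity C = 1 - H(p) bits per symbol

where H(p) = -p log₂(p) - (1-p) log₂(1-p) is the binary entropy function.

H(0.3267) = 0.9115 bits
C = 1 - 0.9115 = 0.0885 bits per symbol

This means we can reliably transmit up to 0.0885 bits of information per channel use.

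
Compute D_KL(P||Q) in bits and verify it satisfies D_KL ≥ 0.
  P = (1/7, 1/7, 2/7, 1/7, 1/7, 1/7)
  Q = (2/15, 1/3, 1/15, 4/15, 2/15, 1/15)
0.4821 bits

KL divergence satisfies the Gibbs inequality: D_KL(P||Q) ≥ 0 for all distributions P, Q.

D_KL(P||Q) = Σ p(x) log(p(x)/q(x))
Term by term:
  x=0: 1/7 × log_2[(1/7)/(2/15)] = 0.0142
  x=1: 1/7 × log_2[(1/7)/(1/3)] = -0.1746
  x=2: 2/7 × log_2[(2/7)/(1/15)] = 0.5999
  x=3: 1/7 × log_2[(1/7)/(4/15)] = -0.1286
  x=4: 1/7 × log_2[(1/7)/(2/15)] = 0.0142
  x=5: 1/7 × log_2[(1/7)/(1/15)] = 0.1571
D_KL(P||Q) = 0.4821 bits

D_KL(P||Q) = 0.4821 ≥ 0 ✓

This non-negativity is a fundamental property: relative entropy cannot be negative because it measures how different Q is from P.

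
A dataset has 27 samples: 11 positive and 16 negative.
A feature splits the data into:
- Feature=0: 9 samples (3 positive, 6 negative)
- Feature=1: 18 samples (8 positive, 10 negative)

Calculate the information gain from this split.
0.0083 bits

Information Gain = H(Y) - H(Y|Feature)

Before split:
P(positive) = 11/27 = 0.4074
H(Y) = 0.9751 bits

After split:
Feature=0: H = 0.9183 bits (weight = 9/27)
Feature=1: H = 0.9911 bits (weight = 18/27)
H(Y|Feature) = (9/27)×0.9183 + (18/27)×0.9911 = 0.9668 bits

Information Gain = 0.9751 - 0.9668 = 0.0083 bits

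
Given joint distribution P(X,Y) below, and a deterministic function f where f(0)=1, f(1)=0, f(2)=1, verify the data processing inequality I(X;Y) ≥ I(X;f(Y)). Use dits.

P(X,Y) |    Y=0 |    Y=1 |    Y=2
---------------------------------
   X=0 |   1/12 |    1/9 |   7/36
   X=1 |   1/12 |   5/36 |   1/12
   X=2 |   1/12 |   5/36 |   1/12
I(X;Y) = 0.0118, I(X;f(Y)) = 0.0063, inequality holds: 0.0118 ≥ 0.0063

Data Processing Inequality: For any Markov chain X → Y → Z, we have I(X;Y) ≥ I(X;Z).

Here Z = f(Y) is a deterministic function of Y, forming X → Y → Z.

Original I(X;Y) = 0.0118 dits

After applying f:
P(X,Z) where Z=f(Y):
- P(X,Z=0) = P(X,Y=1)
- P(X,Z=1) = P(X,Y=0) + P(X,Y=2)

I(X;Z) = I(X;f(Y)) = 0.0063 dits

Verification: 0.0118 ≥ 0.0063 ✓

Information cannot be created by processing; the function f can only lose information about X.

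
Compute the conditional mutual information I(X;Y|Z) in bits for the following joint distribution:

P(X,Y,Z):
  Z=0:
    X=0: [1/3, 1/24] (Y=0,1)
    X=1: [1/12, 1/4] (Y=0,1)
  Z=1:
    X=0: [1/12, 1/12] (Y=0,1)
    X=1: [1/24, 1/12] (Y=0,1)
0.2391 bits

Conditional mutual information: I(X;Y|Z) = H(X|Z) + H(Y|Z) - H(X,Y|Z)

H(Z) = 0.8709
H(X,Z) = 1.8648 → H(X|Z) = 0.9939
H(Y,Z) = 1.8506 → H(Y|Z) = 0.9797
H(X,Y,Z) = 2.6054 → H(X,Y|Z) = 1.7345

I(X;Y|Z) = 0.9939 + 0.9797 - 1.7345 = 0.2391 bits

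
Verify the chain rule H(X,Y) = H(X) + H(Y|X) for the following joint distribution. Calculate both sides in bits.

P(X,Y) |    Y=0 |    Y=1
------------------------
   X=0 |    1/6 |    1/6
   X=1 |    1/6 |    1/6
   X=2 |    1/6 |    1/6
H(X,Y) = 2.5850, H(X) = 1.5850, H(Y|X) = 1.0000 (all in bits)

Chain rule: H(X,Y) = H(X) + H(Y|X)

Left side — joint entropy directly:
H(X,Y) = -Σ p(x,y) log p(x,y) = 2.5850 bits

Right side — compute H(Y|X) from the conditional distributions:
P(X) = (1/3, 1/3, 1/3), so H(X) = 1.5850 bits
H(Y|X) = Σ_x P(X=x) · H(Y|X=x):
  P(Y|X=0) = (1/2, 1/2), H(Y|X=0) = 1.0000, weight P(X=0) = 1/3
  P(Y|X=1) = (1/2, 1/2), H(Y|X=1) = 1.0000, weight P(X=1) = 1/3
  P(Y|X=2) = (1/2, 1/2), H(Y|X=2) = 1.0000, weight P(X=2) = 1/3
H(Y|X) = 1.0000 bits

H(X) + H(Y|X) = 1.5850 + 1.0000 = 2.5850 bits

Both sides equal 2.5850 bits. ✓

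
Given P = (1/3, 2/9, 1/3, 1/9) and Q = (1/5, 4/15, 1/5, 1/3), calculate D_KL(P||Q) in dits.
0.0773 dits

KL divergence: D_KL(P||Q) = Σ p(x) log(p(x)/q(x))

Computing term by term:
  x=0: 1/3 × log_10[(1/3)/(1/5)] = 1/3 × 0.2218 = 0.0739
  x=1: 2/9 × log_10[(2/9)/(4/15)] = 2/9 × -0.0792 = -0.0176
  x=2: 1/3 × log_10[(1/3)/(1/5)] = 1/3 × 0.2218 = 0.0739
  x=3: 1/9 × log_10[(1/9)/(1/3)] = 1/9 × -0.4771 = -0.0530

D_KL(P||Q) = 0.0773 dits

Note: KL divergence is always non-negative and equals 0 iff P = Q.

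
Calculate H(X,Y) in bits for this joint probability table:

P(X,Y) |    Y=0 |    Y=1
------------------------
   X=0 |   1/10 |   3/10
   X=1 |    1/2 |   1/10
1.6855 bits

Joint entropy is H(X,Y) = -Σ_{x,y} p(x,y) log p(x,y).

Summing over all non-zero entries:
H(X,Y) = -[1/10·log_2(1/10) + 3/10·log_2(3/10) + 1/2·log_2(1/2) + 1/10·log_2(1/10)]
H(X,Y) = 1.6855 bits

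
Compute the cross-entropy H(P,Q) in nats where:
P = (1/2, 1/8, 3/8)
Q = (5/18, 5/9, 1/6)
1.3859 nats

Cross-entropy: H(P,Q) = -Σ p(x) log q(x)

Alternatively: H(P,Q) = H(P) + D_KL(P||Q)
H(P) = 0.9743 nats
D_KL(P||Q) = 0.4115 nats

H(P,Q) = 0.9743 + 0.4115 = 1.3859 nats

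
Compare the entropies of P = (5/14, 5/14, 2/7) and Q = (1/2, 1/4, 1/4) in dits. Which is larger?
P

Computing entropies in dits:
H(P) = 0.4748
H(Q) = 0.4515

Distribution P has higher entropy.

Intuition: The distribution closer to uniform (more spread out) has higher entropy.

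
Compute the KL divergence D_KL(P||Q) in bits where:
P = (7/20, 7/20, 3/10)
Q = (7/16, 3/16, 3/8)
0.1059 bits

KL divergence: D_KL(P||Q) = Σ p(x) log(p(x)/q(x))

Computing term by term:
  x=0: 7/20 × log_2[(7/20)/(7/16)] = 7/20 × -0.3219 = -0.1127
  x=1: 7/20 × log_2[(7/20)/(3/16)] = 7/20 × 0.9005 = 0.3152
  x=2: 3/10 × log_2[(3/10)/(3/8)] = 3/10 × -0.3219 = -0.0966

D_KL(P||Q) = 0.1059 bits

Note: KL divergence is always non-negative and equals 0 iff P = Q.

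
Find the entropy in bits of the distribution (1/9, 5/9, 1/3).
1.3516 bits

Shannon entropy is H(X) = -Σ p(x) log p(x).

For P = (1/9, 5/9, 1/3):
H = -1/9 × log_2(1/9) -5/9 × log_2(5/9) -1/3 × log_2(1/3)
H = 1.3516 bits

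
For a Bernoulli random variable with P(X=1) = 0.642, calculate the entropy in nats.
0.6523 nats

The binary entropy function is:
H(p) = -p log(p) - (1-p) log(1-p)

H(0.642) = -0.642 × log_e(0.642) - 0.358 × log_e(0.358)
H(0.642) = 0.6523 nats

Note: Binary entropy is maximized at p=0.5 (H=1 bit) and minimized at p=0 or p=1 (H=0).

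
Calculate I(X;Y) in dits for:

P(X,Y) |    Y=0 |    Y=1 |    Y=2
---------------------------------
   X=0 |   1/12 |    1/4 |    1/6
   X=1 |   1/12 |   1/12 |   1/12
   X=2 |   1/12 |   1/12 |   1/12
0.0098 dits

Mutual information: I(X;Y) = H(X) + H(Y) - H(X,Y)

Marginals:
P(X) = (1/2, 1/4, 1/4), H(X) = 0.4515 dits
P(Y) = (1/4, 5/12, 1/3), H(Y) = 0.4680 dits

Joint entropy: H(X,Y) = 0.9097 dits

I(X;Y) = 0.4515 + 0.4680 - 0.9097 = 0.0098 dits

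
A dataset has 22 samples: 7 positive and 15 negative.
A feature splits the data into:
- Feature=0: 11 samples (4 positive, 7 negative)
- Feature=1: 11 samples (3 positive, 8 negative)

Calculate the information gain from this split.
0.0069 bits

Information Gain = H(Y) - H(Y|Feature)

Before split:
P(positive) = 7/22 = 0.3182
H(Y) = 0.9024 bits

After split:
Feature=0: H = 0.9457 bits (weight = 11/22)
Feature=1: H = 0.8454 bits (weight = 11/22)
H(Y|Feature) = (11/22)×0.9457 + (11/22)×0.8454 = 0.8955 bits

Information Gain = 0.9024 - 0.8955 = 0.0069 bits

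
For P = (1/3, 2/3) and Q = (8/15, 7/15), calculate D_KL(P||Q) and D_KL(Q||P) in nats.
D_KL(P||Q) = 0.0811, D_KL(Q||P) = 0.0842

KL divergence is not symmetric: D_KL(P||Q) ≠ D_KL(Q||P) in general.

D_KL(P||Q) = 0.0811 nats
D_KL(Q||P) = 0.0842 nats

No, they are not equal!

This asymmetry is why KL divergence is not a true distance metric.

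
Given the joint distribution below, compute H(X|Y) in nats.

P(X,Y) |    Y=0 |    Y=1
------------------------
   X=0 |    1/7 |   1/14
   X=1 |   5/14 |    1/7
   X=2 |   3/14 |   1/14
1.0325 nats

Using the chain rule: H(X|Y) = H(X,Y) - H(Y)

First, compute H(X,Y) = 1.6308 nats

Marginal P(Y) = (5/7, 2/7)
H(Y) = 0.5983 nats

H(X|Y) = H(X,Y) - H(Y) = 1.6308 - 0.5983 = 1.0325 nats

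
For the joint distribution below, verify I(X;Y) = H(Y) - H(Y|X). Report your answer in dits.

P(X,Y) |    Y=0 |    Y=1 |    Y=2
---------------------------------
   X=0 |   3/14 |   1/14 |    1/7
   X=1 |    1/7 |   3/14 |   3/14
I(X;Y) = 0.0180 dits

Mutual information has multiple equivalent forms:
- I(X;Y) = H(X) - H(X|Y)
- I(X;Y) = H(Y) - H(Y|X)
- I(X;Y) = H(X) + H(Y) - H(X,Y)

Computing all quantities:
H(X) = 0.2966, H(Y) = 0.4748, H(X,Y) = 0.7534
H(X|Y) = 0.2786, H(Y|X) = 0.4568

Verification:
H(X) - H(X|Y) = 0.2966 - 0.2786 = 0.0180
H(Y) - H(Y|X) = 0.4748 - 0.4568 = 0.0180
H(X) + H(Y) - H(X,Y) = 0.2966 + 0.4748 - 0.7534 = 0.0180

All forms give I(X;Y) = 0.0180 dits. ✓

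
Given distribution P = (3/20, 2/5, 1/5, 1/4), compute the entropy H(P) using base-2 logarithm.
1.9037 bits

Shannon entropy is H(X) = -Σ p(x) log p(x).

For P = (3/20, 2/5, 1/5, 1/4):
H = -3/20 × log_2(3/20) -2/5 × log_2(2/5) -1/5 × log_2(1/5) -1/4 × log_2(1/4)
H = 1.9037 bits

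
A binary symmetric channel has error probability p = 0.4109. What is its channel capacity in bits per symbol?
0.0230 bits

For a binary symmetric channel (BSC) with error probability p:
Capacity C = 1 - H(p) bits per symbol

where H(p) = -p log₂(p) - (1-p) log₂(1-p) is the binary entropy function.

H(0.4109) = 0.9770 bits
C = 1 - 0.9770 = 0.0230 bits per symbol

This means we can reliably transmit up to 0.0230 bits of information per channel use.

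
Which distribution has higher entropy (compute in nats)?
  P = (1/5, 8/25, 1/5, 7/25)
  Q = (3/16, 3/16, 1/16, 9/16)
P

Computing entropies in nats:
H(P) = 1.3648
H(Q) = 1.1247

Distribution P has higher entropy.

Intuition: The distribution closer to uniform (more spread out) has higher entropy.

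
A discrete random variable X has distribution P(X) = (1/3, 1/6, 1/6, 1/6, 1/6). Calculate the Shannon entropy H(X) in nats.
1.5607 nats

Shannon entropy is H(X) = -Σ p(x) log p(x).

For P = (1/3, 1/6, 1/6, 1/6, 1/6):
H = -1/3 × log_e(1/3) -1/6 × log_e(1/6) -1/6 × log_e(1/6) -1/6 × log_e(1/6) -1/6 × log_e(1/6)
H = 1.5607 nats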